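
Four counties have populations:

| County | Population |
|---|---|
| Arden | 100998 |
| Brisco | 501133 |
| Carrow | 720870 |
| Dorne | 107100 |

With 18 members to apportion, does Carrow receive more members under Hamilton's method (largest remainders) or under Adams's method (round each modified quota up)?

Hamilton: Arden 1, Brisco 6, Carrow 9, Dorne 2.
Adams: Arden 2, Brisco 6, Carrow 8, Dorne 2.
Carrow gets 9 under Hamilton and 8 under Adams.

Hamilton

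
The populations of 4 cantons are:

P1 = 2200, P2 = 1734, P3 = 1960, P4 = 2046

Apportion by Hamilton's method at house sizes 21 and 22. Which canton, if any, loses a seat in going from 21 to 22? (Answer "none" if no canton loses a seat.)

none

At 21 seats: P1 6, P2 5, P3 5, P4 5.
At 22 seats: P1 6, P2 5, P3 5, P4 6.
No canton's allocation decreased.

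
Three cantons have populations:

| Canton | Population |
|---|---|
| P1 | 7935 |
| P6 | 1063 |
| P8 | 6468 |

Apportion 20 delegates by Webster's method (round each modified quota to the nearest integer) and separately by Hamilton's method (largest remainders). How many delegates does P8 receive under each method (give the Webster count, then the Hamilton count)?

Webster: P1 10, P6 1, P8 9.
Hamilton: P1 10, P6 2, P8 8.
P8 gets 9 under Webster and 8 under Hamilton.

9 and 8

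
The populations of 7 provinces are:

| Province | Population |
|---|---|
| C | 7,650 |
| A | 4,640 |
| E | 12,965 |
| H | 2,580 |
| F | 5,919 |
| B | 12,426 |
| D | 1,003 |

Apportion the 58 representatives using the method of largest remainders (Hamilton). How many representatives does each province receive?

Total 47183; standard divisor 47183/58 ≈ 813.5.
Standard quotas: C 9.4038, A 5.7037, E 15.9373, H 3.1715, F 7.2760, B 15.2747, D 1.2329.
Lower quotas: C 9, A 5, E 15, H 3, F 7, B 15, D 1 (sum 55, leaving 3 seats).
Remainders in descending order: E 0.9373, A 0.7037, C 0.4038, F 0.2760, B 0.2747, D 0.2329, H 0.1715.
The surplus seats go to E, A, C.

C: 10, A: 6, E: 16, H: 3, F: 7, B: 15, D: 1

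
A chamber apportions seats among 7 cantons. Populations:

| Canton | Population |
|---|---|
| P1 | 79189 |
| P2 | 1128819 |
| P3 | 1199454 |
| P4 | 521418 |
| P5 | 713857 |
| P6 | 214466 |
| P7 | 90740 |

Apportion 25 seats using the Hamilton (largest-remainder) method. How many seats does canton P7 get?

Total 3947943; standard divisor 3947943/25 ≈ 157917.72.
Standard quotas: P1 0.5015, P2 7.1481, P3 7.5954, P4 3.3018, P5 4.5204, P6 1.3581, P7 0.5746.
Lower quotas: P1 0, P2 7, P3 7, P4 3, P5 4, P6 1, P7 0 (sum 22, leaving 3 seats).
Remainders in descending order: P3 0.5954, P7 0.5746, P5 0.5204, P1 0.5015, P6 0.3581, P4 0.3018, P2 0.1481.
Largest remainders: P3, P7, P5 receive the extra seats.
P7 receives 1.

1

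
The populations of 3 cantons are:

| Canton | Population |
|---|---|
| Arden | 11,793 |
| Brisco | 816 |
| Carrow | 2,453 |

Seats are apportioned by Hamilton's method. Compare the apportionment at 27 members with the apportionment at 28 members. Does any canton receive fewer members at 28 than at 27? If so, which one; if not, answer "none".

At 27 seats: Arden 21, Brisco 2, Carrow 4.
At 28 seats: Arden 22, Brisco 1, Carrow 5.
Brisco drops from 2 to 1.

Brisco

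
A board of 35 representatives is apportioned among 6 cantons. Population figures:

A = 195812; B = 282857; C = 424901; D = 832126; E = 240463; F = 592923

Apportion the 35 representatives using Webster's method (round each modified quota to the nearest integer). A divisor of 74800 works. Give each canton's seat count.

With modified divisor 74800: modified quotas A 2.618, B 3.782, C 5.680, D 11.125, E 3.215, F 7.927.
Rounding to the nearest integer: A 3, B 4, C 6, D 11, E 3, F 8 (total 35).

A: 3, B: 4, C: 6, D: 11, E: 3, F: 8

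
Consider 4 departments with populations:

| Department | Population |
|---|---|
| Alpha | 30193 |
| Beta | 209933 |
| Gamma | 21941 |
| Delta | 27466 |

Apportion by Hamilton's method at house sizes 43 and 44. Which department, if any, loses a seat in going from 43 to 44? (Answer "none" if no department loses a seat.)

At 43 seats: Alpha 5, Beta 31, Gamma 3, Delta 4.
At 44 seats: Alpha 5, Beta 32, Gamma 3, Delta 4.
No department's allocation decreased.

none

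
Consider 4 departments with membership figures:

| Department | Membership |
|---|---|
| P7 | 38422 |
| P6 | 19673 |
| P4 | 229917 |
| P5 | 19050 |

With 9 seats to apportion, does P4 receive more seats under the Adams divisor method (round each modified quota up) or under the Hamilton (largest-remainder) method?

Adams: P7 1, P6 1, P4 6, P5 1.
Hamilton: P7 1, P6 1, P4 7, P5 0.
P4 gets 6 under Adams and 7 under Hamilton.

Hamilton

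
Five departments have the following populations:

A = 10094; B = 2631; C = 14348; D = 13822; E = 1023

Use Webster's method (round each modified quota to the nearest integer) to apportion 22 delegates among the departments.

Standard divisor 41918/22 ≈ 1905.364; standard quotas: A 5.298, B 1.381, C 7.530, D 7.254, E 0.537.
Rounding to the nearest integer gives A 5, B 1, C 8, D 7, E 1 — total 22, matching the house size, so no adjustment is needed.

A 5, B 1, C 8, D 7, E 1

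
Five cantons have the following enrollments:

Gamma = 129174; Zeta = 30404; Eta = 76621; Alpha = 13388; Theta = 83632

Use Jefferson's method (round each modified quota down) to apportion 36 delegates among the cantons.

Gamma=15; Zeta=3; Eta=8; Alpha=1; Theta=9

Standard divisor 333219/36 ≈ 9256.083; standard quotas: Gamma 13.956, Zeta 3.285, Eta 8.278, Alpha 1.446, Theta 9.035.
Rounding down gives 13, 3, 8, 1, 9 = 34 seats, so the divisor must be adjusted.
With modified divisor 8600: modified quotas Gamma 15.020, Zeta 3.535, Eta 8.909, Alpha 1.557, Theta 9.725.
Rounding down: Gamma 15, Zeta 3, Eta 8, Alpha 1, Theta 9 (total 36).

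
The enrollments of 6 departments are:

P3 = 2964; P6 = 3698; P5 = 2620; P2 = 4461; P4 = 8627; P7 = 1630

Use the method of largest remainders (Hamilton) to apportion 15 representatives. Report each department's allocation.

Standard divisor: 24000 ÷ 15 = 1600.
Standard quotas: P3 1.8525, P6 2.3112, P5 1.6375, P2 2.7881, P4 5.3919, P7 1.0188.
Lower quotas: P3 1, P6 2, P5 1, P2 2, P4 5, P7 1 (sum 12, leaving 3 seats).
Remainders in descending order: P3 0.8525, P2 0.7881, P5 0.6375, P4 0.3919, P6 0.3113, P7 0.0187.
Largest remainders: P3, P2, P5 receive the extra seats.

P3: 2, P6: 2, P5: 2, P2: 3, P4: 5, P7: 1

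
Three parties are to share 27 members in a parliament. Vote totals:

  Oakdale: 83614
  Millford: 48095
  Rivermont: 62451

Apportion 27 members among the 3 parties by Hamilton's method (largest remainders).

Oakdale 11; Millford 7; Rivermont 9

Standard divisor: 194160 ÷ 27 ≈ 7191.111.
Standard quotas: Oakdale 11.6274, Millford 6.6881, Rivermont 8.6845.
Lower quotas: Oakdale 11, Millford 6, Rivermont 8 (sum 25, leaving 2 seats).
Remainders in descending order: Millford 0.6881, Rivermont 0.6845, Oakdale 0.6274.
The surplus seats go to Millford, Rivermont.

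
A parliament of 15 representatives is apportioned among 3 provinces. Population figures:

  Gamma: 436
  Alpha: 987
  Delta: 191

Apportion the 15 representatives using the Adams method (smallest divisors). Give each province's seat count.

Gamma=4; Alpha=9; Delta=2

Standard divisor 1614/15 ≈ 107.6; standard quotas: Gamma 4.052, Alpha 9.173, Delta 1.775.
Rounding up gives 5, 10, 2 = 17 seats, so the divisor must be adjusted.
With modified divisor 120: modified quotas Gamma 3.633, Alpha 8.225, Delta 1.592.
Rounding up: Gamma 4, Alpha 9, Delta 2 (total 15).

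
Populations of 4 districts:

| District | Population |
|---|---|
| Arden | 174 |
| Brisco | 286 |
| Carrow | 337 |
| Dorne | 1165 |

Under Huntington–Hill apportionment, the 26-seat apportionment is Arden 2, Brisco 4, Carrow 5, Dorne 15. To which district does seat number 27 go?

Priority for the next seat is population ÷ (√(s·(s+1))).
Priorities: Arden 71.035, Brisco 63.952, Carrow 61.528, Dorne 75.200.
Highest priority: Dorne.

Dorne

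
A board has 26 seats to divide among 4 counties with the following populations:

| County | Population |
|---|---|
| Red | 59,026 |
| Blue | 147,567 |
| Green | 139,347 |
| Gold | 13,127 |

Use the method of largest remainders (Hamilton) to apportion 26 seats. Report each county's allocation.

Total 359067; standard divisor 359067/26 ≈ 13810.269.
Standard quotas: Red 4.2741, Blue 10.6853, Green 10.0901, Gold 0.9505.
Lower quotas: Red 4, Blue 10, Green 10, Gold 0 (sum 24, leaving 2 seats).
Remainders in descending order: Gold 0.9505, Blue 0.6853, Red 0.2741, Green 0.0901.
The surplus seats go to Gold, Blue.

Red 4, Blue 11, Green 10, Gold 1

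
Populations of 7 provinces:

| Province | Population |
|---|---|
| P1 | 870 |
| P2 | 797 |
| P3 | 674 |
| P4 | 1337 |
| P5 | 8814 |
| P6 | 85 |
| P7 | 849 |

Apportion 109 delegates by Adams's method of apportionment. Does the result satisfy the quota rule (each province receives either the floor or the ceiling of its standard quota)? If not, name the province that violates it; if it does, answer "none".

P5

Standard quotas: P1 7.063, P2 6.471, P3 5.472, P4 10.855, P5 71.557, P6 0.690, P7 6.893.
Adams allocation: P1 7, P2 7, P3 6, P4 11, P5 70, P6 1, P7 7.
P5 has quota 71.557 (lower 71, upper 72) but receives 70 — outside the quota interval.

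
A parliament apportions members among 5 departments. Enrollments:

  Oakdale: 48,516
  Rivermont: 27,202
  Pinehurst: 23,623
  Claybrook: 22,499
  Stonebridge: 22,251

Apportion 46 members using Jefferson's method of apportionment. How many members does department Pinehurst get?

7

Standard divisor 144091/46 ≈ 3132.413; standard quotas: Oakdale 15.488, Rivermont 8.684, Pinehurst 7.541, Claybrook 7.183, Stonebridge 7.103.
Rounding down gives 15, 8, 7, 7, 7 = 44 seats, so the divisor must be adjusted.
With modified divisor 3000: modified quotas Oakdale 16.172, Rivermont 9.067, Pinehurst 7.874, Claybrook 7.500, Stonebridge 7.417.
Rounding down: Oakdale 16, Rivermont 9, Pinehurst 7, Claybrook 7, Stonebridge 7 (total 46).
Pinehurst receives 7.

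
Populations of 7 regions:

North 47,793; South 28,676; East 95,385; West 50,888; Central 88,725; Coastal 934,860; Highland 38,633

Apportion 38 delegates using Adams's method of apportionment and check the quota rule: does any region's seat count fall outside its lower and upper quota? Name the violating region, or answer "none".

Coastal

Standard quotas: North 1.413, South 0.848, East 2.821, West 1.505, Central 2.624, Coastal 27.647, Highland 1.142.
Adams allocation: North 2, South 1, East 3, West 2, Central 3, Coastal 25, Highland 2.
Coastal has quota 27.647 (lower 27, upper 28) but receives 25 — outside the quota interval.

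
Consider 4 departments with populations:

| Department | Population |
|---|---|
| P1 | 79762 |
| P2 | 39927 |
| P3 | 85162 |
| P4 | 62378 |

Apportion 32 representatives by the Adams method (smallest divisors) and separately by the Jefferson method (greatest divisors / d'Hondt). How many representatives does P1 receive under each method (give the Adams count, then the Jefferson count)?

9 and 10

Adams: P1 9, P2 5, P3 10, P4 8.
Jefferson: P1 10, P2 5, P3 10, P4 7.
P1 gets 9 under Adams and 10 under Jefferson.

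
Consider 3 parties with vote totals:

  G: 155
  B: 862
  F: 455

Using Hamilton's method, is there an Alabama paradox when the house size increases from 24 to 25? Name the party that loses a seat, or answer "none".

At 24 seats: G 3, B 14, F 7.
At 25 seats: G 2, B 15, F 8.
G drops from 3 to 2.

G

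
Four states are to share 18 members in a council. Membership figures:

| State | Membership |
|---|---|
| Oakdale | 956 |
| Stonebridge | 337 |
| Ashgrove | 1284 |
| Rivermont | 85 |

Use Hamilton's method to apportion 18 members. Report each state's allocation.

Oakdale=6, Stonebridge=2, Ashgrove=9, Rivermont=1

Total 2662; standard divisor 2662/18 ≈ 147.889.
Standard quotas: Oakdale 6.464, Stonebridge 2.279, Ashgrove 8.682, Rivermont 0.575.
Lower quotas: Oakdale 6, Stonebridge 2, Ashgrove 8, Rivermont 0 (sum 16, leaving 2 seats).
Remainders in descending order: Ashgrove 0.682, Rivermont 0.575, Oakdale 0.464, Stonebridge 0.279.
The surplus seats go to Ashgrove, Rivermont.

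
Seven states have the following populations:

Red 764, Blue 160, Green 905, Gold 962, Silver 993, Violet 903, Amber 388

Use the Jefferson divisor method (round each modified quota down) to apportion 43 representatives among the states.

Red 6, Blue 1, Green 8, Gold 8, Silver 9, Violet 8, Amber 3

Standard divisor 5075/43 ≈ 118.023; standard quotas: Red 6.473, Blue 1.356, Green 7.668, Gold 8.151, Silver 8.414, Violet 7.651, Amber 3.287.
Rounding down gives 6, 1, 7, 8, 8, 7, 3 = 40 seats, so the divisor must be adjusted.
With modified divisor 110: modified quotas Red 6.945, Blue 1.455, Green 8.227, Gold 8.745, Silver 9.027, Violet 8.209, Amber 3.527.
Rounding down: Red 6, Blue 1, Green 8, Gold 8, Silver 9, Violet 8, Amber 3 (total 43).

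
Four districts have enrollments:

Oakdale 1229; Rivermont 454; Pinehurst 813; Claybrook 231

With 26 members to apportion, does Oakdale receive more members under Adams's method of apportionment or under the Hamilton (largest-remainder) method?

Hamilton

Adams: Oakdale 11, Rivermont 4, Pinehurst 8, Claybrook 3.
Hamilton: Oakdale 12, Rivermont 4, Pinehurst 8, Claybrook 2.
Oakdale gets 11 under Adams and 12 under Hamilton.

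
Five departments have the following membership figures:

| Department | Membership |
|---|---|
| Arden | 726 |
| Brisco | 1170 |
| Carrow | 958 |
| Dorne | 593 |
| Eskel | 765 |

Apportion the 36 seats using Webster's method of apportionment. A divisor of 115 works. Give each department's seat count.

With modified divisor 115: modified quotas Arden 6.313, Brisco 10.174, Carrow 8.330, Dorne 5.157, Eskel 6.652.
Rounding to the nearest integer: Arden 6, Brisco 10, Carrow 8, Dorne 5, Eskel 7 (total 36).

Arden: 6, Brisco: 10, Carrow: 8, Dorne: 5, Eskel: 7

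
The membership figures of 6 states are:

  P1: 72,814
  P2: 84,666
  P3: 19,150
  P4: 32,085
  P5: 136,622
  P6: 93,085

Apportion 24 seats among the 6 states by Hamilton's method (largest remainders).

Standard divisor: 438422 ÷ 24 ≈ 18267.583.
Standard quotas: P1 3.9860, P2 4.6348, P3 1.0483, P4 1.7564, P5 7.4789, P6 5.0956.
Lower quotas: P1 3, P2 4, P3 1, P4 1, P5 7, P6 5 (sum 21, leaving 3 seats).
Remainders in descending order: P1 0.9860, P4 0.7564, P2 0.6348, P5 0.4789, P6 0.0956, P3 0.0483.
Largest remainders: P1, P4, P2 receive the extra seats.

P1: 4, P2: 5, P3: 1, P4: 2, P5: 7, P6: 5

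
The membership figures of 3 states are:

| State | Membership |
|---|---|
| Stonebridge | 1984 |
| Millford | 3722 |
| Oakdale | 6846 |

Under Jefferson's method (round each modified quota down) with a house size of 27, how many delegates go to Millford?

8

Standard divisor 12552/27 ≈ 464.889; standard quotas: Stonebridge 4.268, Millford 8.006, Oakdale 14.726.
Rounding down gives 4, 8, 14 = 26 seats, so the divisor must be adjusted.
With modified divisor 440: modified quotas Stonebridge 4.509, Millford 8.459, Oakdale 15.559.
Rounding down: Stonebridge 4, Millford 8, Oakdale 15 (total 27).
Millford receives 8.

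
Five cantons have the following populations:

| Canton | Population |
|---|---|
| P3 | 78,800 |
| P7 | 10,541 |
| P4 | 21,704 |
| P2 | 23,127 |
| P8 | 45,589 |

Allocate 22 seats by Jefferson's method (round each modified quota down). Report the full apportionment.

Standard divisor 179761/22 ≈ 8170.955; standard quotas: P3 9.644, P7 1.290, P4 2.656, P2 2.830, P8 5.579.
Rounding down gives 9, 1, 2, 2, 5 = 19 seats, so the divisor must be adjusted.
With modified divisor 7400: modified quotas P3 10.649, P7 1.424, P4 2.933, P2 3.125, P8 6.161.
Rounding down: P3 10, P7 1, P4 2, P2 3, P8 6 (total 22).

P3 10; P7 1; P4 2; P2 3; P8 6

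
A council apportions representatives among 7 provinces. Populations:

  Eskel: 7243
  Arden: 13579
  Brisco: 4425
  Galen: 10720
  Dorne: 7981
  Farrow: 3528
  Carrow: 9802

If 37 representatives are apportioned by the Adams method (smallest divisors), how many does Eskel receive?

5

Standard divisor 57278/37 ≈ 1548.054; standard quotas: Eskel 4.679, Arden 8.772, Brisco 2.858, Galen 6.925, Dorne 5.156, Farrow 2.279, Carrow 6.332.
Rounding up gives 5, 9, 3, 7, 6, 3, 7 = 40 seats, so the divisor must be adjusted.
With modified divisor 1730: modified quotas Eskel 4.187, Arden 7.849, Brisco 2.558, Galen 6.197, Dorne 4.613, Farrow 2.039, Carrow 5.666.
Rounding up: Eskel 5, Arden 8, Brisco 3, Galen 7, Dorne 5, Farrow 3, Carrow 6 (total 37).
Eskel receives 5.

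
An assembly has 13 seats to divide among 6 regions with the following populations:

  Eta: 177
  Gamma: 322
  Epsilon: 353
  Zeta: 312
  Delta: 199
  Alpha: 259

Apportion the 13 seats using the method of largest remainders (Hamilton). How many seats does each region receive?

Standard divisor: 1622 ÷ 13 ≈ 124.769.
Standard quotas: Eta 1.419, Gamma 2.581, Epsilon 2.829, Zeta 2.501, Delta 1.595, Alpha 2.076.
Lower quotas: Eta 1, Gamma 2, Epsilon 2, Zeta 2, Delta 1, Alpha 2 (sum 10, leaving 3 seats).
Remainders in descending order: Epsilon 0.829, Delta 0.595, Gamma 0.581, Zeta 0.501, Eta 0.419, Alpha 0.076.
Largest remainders: Epsilon, Delta, Gamma receive the extra seats.

Eta 1, Gamma 3, Epsilon 3, Zeta 2, Delta 2, Alpha 2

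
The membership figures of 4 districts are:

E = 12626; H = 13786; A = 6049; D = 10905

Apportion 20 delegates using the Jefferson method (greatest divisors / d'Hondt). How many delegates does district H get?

Standard divisor 43366/20 ≈ 2168.3; standard quotas: E 5.823, H 6.358, A 2.790, D 5.029.
Rounding down gives 5, 6, 2, 5 = 18 seats, so the divisor must be adjusted.
With modified divisor 2000: modified quotas E 6.313, H 6.893, A 3.025, D 5.452.
Rounding down: E 6, H 6, A 3, D 5 (total 20).
H receives 6.

6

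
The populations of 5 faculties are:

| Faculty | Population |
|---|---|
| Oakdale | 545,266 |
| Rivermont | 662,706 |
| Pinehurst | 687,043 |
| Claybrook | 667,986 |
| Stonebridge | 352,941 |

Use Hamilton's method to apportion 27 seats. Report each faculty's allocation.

Oakdale: 5, Rivermont: 6, Pinehurst: 7, Claybrook: 6, Stonebridge: 3

The standard divisor is 2915942/27 ≈ 107997.852.
Standard quotas: Oakdale 5.0489, Rivermont 6.1363, Pinehurst 6.3616, Claybrook 6.1852, Stonebridge 3.2680.
Lower quotas: Oakdale 5, Rivermont 6, Pinehurst 6, Claybrook 6, Stonebridge 3 (sum 26, leaving 1 seat).
Remainders in descending order: Pinehurst 0.3616, Stonebridge 0.2680, Claybrook 0.1852, Rivermont 0.1363, Oakdale 0.0489.
Largest remainder: Pinehurst receives the extra seat.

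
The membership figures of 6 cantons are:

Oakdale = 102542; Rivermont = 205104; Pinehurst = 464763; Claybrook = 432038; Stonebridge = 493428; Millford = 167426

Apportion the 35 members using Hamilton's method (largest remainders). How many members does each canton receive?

Standard divisor: 1865301 ÷ 35 ≈ 53294.314.
Standard quotas: Oakdale 1.9241, Rivermont 3.8485, Pinehurst 8.7207, Claybrook 8.1066, Stonebridge 9.2585, Millford 3.1415.
Lower quotas: Oakdale 1, Rivermont 3, Pinehurst 8, Claybrook 8, Stonebridge 9, Millford 3 (sum 32, leaving 3 seats).
Remainders in descending order: Oakdale 0.9241, Rivermont 0.8485, Pinehurst 0.7207, Stonebridge 0.2585, Millford 0.1415, Claybrook 0.1066.
Largest remainders: Oakdale, Rivermont, Pinehurst receive the extra seats.

Oakdale 2; Rivermont 4; Pinehurst 9; Claybrook 8; Stonebridge 9; Millford 3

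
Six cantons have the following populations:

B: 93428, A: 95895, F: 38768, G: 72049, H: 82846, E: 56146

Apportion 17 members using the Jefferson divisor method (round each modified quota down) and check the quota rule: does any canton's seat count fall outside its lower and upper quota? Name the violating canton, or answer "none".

none

Standard quotas: B 3.617, A 3.712, F 1.501, G 2.789, H 3.207, E 2.174.
Jefferson allocation: B 4, A 4, F 1, G 3, H 3, E 2.
Every allocation lies between the lower and upper quota.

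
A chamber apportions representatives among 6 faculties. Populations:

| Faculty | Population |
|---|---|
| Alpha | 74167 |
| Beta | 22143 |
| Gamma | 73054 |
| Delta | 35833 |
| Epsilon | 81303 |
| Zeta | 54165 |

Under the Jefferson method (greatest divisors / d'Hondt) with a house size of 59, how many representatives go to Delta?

Standard divisor 340665/59 ≈ 5773.983; standard quotas: Alpha 12.845, Beta 3.835, Gamma 12.652, Delta 6.206, Epsilon 14.081, Zeta 9.381.
Rounding down gives 12, 3, 12, 6, 14, 9 = 56 seats, so the divisor must be adjusted.
With modified divisor 5500: modified quotas Alpha 13.485, Beta 4.026, Gamma 13.283, Delta 6.515, Epsilon 14.782, Zeta 9.848.
Rounding down: Alpha 13, Beta 4, Gamma 13, Delta 6, Epsilon 14, Zeta 9 (total 59).
Delta receives 6.

6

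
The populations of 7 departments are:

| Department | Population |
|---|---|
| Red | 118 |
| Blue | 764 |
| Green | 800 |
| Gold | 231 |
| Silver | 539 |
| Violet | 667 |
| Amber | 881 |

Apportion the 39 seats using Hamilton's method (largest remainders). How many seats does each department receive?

Standard divisor: 4000 ÷ 39 ≈ 102.564.
Standard quotas: Red 1.151, Blue 7.449, Green 7.800, Gold 2.252, Silver 5.255, Violet 6.503, Amber 8.590.
Lower quotas: Red 1, Blue 7, Green 7, Gold 2, Silver 5, Violet 6, Amber 8 (sum 36, leaving 3 seats).
Remainders in descending order: Green 0.800, Amber 0.590, Violet 0.503, Blue 0.449, Silver 0.255, Gold 0.252, Red 0.150.
The surplus seats go to Green, Amber, Violet.

Red: 1; Blue: 7; Green: 8; Gold: 2; Silver: 5; Violet: 7; Amber: 9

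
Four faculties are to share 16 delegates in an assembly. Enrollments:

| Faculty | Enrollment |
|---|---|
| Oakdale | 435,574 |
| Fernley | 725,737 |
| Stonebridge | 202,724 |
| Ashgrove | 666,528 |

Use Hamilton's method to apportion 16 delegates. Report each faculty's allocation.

Oakdale=3; Fernley=6; Stonebridge=2; Ashgrove=5

Total 2030563; standard divisor 2030563/16 ≈ 126910.188.
Standard quotas: Oakdale 3.4321, Fernley 5.7185, Stonebridge 1.5974, Ashgrove 5.2520.
Lower quotas: Oakdale 3, Fernley 5, Stonebridge 1, Ashgrove 5 (sum 14, leaving 2 seats).
Remainders in descending order: Fernley 0.7185, Stonebridge 0.5974, Oakdale 0.4321, Ashgrove 0.2520.
Largest remainders: Fernley, Stonebridge receive the extra seats.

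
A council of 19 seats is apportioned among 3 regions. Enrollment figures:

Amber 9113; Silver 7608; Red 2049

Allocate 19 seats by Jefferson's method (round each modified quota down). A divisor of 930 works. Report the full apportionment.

Amber=9, Silver=8, Red=2

With modified divisor 930: modified quotas Amber 9.799, Silver 8.181, Red 2.203.
Rounding down: Amber 9, Silver 8, Red 2 (total 19).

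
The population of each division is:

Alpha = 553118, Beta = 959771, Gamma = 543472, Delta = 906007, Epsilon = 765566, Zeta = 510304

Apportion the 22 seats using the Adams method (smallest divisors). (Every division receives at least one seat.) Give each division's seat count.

Standard divisor 4238238/22 ≈ 192647.182; standard quotas: Alpha 2.871, Beta 4.982, Gamma 2.821, Delta 4.703, Epsilon 3.974, Zeta 2.649.
Rounding up gives 3, 5, 3, 5, 4, 3 = 23 seats, so the divisor must be adjusted.
With modified divisor 233200: modified quotas Alpha 2.372, Beta 4.116, Gamma 2.330, Delta 3.885, Epsilon 3.283, Zeta 2.188.
Rounding up: Alpha 3, Beta 5, Gamma 3, Delta 4, Epsilon 4, Zeta 3 (total 22).

Alpha 3, Beta 5, Gamma 3, Delta 4, Epsilon 4, Zeta 3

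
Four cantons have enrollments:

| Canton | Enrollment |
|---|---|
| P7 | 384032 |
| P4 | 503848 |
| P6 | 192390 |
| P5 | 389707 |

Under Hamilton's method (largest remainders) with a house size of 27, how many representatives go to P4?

Standard divisor: 1469977 ÷ 27 ≈ 54443.593.
Standard quotas: P7 7.0538, P4 9.2545, P6 3.5337, P5 7.1580.
Lower quotas: P7 7, P4 9, P6 3, P5 7 (sum 26, leaving 1 seat).
Remainders in descending order: P6 0.5337, P4 0.2545, P5 0.1580, P7 0.0538.
The surplus seat goes to P6.
P4 receives 9.

9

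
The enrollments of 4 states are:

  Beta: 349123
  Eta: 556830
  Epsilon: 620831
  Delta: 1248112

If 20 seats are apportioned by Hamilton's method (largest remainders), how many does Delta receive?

9

Total 2774896; standard divisor 2774896/20 ≈ 138744.8.
Standard quotas: Beta 2.5163, Eta 4.0133, Epsilon 4.4746, Delta 8.9957.
Lower quotas: Beta 2, Eta 4, Epsilon 4, Delta 8 (sum 18, leaving 2 seats).
Remainders in descending order: Delta 0.9957, Beta 0.5163, Epsilon 0.4746, Eta 0.0133.
The surplus seats go to Delta, Beta.
Delta receives 9.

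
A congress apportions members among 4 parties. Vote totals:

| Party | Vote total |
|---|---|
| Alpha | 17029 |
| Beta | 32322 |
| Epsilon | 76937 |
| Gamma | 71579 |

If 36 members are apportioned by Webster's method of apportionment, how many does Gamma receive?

13

Standard divisor 197867/36 ≈ 5496.306; standard quotas: Alpha 3.098, Beta 5.881, Epsilon 13.998, Gamma 13.023.
Rounding to the nearest integer gives Alpha 3, Beta 6, Epsilon 14, Gamma 13 — total 36, matching the house size, so no adjustment is needed.
Gamma receives 13.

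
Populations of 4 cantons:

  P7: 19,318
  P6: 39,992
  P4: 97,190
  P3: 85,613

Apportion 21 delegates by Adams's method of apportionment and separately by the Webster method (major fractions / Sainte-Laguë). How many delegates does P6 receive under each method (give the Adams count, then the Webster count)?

Adams: P7 2, P6 4, P4 8, P3 7.
Webster: P7 2, P6 3, P4 9, P3 7.
P6 gets 4 under Adams and 3 under Webster.

4 and 3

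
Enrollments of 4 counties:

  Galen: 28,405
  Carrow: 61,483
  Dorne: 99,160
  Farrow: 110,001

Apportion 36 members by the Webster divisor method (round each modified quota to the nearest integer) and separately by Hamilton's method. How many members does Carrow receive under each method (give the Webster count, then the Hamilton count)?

Webster: Galen 3, Carrow 8, Dorne 12, Farrow 13.
Hamilton: Galen 4, Carrow 7, Dorne 12, Farrow 13.
Carrow gets 8 under Webster and 7 under Hamilton.

8 and 7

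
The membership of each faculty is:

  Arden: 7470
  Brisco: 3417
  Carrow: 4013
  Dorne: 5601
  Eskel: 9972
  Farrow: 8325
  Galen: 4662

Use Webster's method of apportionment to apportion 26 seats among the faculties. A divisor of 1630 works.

With modified divisor 1630: modified quotas Arden 4.583, Brisco 2.096, Carrow 2.462, Dorne 3.436, Eskel 6.118, Farrow 5.107, Galen 2.860.
Rounding to the nearest integer: Arden 5, Brisco 2, Carrow 2, Dorne 3, Eskel 6, Farrow 5, Galen 3 (total 26).

Arden=5, Brisco=2, Carrow=2, Dorne=3, Eskel=6, Farrow=5, Galen=3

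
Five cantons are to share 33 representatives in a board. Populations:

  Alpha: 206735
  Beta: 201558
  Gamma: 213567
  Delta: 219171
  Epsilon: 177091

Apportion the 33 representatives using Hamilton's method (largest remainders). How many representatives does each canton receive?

Standard divisor: 1018122 ÷ 33 ≈ 30852.182.
Standard quotas: Alpha 6.7008, Beta 6.5330, Gamma 6.9223, Delta 7.1039, Epsilon 5.7400.
Lower quotas: Alpha 6, Beta 6, Gamma 6, Delta 7, Epsilon 5 (sum 30, leaving 3 seats).
Remainders in descending order: Gamma 0.9223, Epsilon 0.7400, Alpha 0.7008, Beta 0.5330, Delta 0.1039.
Largest remainders: Gamma, Epsilon, Alpha receive the extra seats.

Alpha: 7; Beta: 6; Gamma: 7; Delta: 7; Epsilon: 6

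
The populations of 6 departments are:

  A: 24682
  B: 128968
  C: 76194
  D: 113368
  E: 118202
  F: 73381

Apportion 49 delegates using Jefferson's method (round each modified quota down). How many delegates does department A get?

2

Standard divisor 534795/49 ≈ 10914.184; standard quotas: A 2.261, B 11.817, C 6.981, D 10.387, E 10.830, F 6.723.
Rounding down gives 2, 11, 6, 10, 10, 6 = 45 seats, so the divisor must be adjusted.
With modified divisor 10400: modified quotas A 2.373, B 12.401, C 7.326, D 10.901, E 11.366, F 7.056.
Rounding down: A 2, B 12, C 7, D 10, E 11, F 7 (total 49).
A receives 2.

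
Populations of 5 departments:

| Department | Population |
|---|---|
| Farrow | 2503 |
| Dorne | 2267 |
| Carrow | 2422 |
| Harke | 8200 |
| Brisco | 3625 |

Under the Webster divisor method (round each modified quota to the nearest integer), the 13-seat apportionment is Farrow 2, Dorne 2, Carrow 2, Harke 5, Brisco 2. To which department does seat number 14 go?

Harke

Priority for the next seat is population ÷ (current seats + 0.5).
Priorities: Farrow 1001.200, Dorne 906.800, Carrow 968.800, Harke 1490.909, Brisco 1450.000.
Highest priority: Harke.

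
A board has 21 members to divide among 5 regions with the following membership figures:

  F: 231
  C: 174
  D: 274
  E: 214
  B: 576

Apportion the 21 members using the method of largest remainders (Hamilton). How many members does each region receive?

F 3, C 3, D 4, E 3, B 8

Total 1469; standard divisor 1469/21 ≈ 69.952.
Standard quotas: F 3.302, C 2.487, D 3.917, E 3.059, B 8.234.
Lower quotas: F 3, C 2, D 3, E 3, B 8 (sum 19, leaving 2 seats).
Remainders in descending order: D 0.917, C 0.487, F 0.302, B 0.234, E 0.059.
The surplus seats go to D, C.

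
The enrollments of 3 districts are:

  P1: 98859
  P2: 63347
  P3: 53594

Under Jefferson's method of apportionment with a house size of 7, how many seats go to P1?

Standard divisor 215800/7 ≈ 30828.571; standard quotas: P1 3.207, P2 2.055, P3 1.738.
Rounding down gives 3, 2, 1 = 6 seats, so the divisor must be adjusted.
With modified divisor 25800: modified quotas P1 3.832, P2 2.455, P3 2.077.
Rounding down: P1 3, P2 2, P3 2 (total 7).
P1 receives 3.

3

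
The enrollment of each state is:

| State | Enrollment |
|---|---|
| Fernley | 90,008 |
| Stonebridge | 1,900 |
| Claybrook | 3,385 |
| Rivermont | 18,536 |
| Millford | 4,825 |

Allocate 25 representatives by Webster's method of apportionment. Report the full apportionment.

Standard divisor 118654/25 ≈ 4746.16; standard quotas: Fernley 18.964, Stonebridge 0.400, Claybrook 0.713, Rivermont 3.905, Millford 1.017.
Rounding to the nearest integer gives Fernley 19, Stonebridge 0, Claybrook 1, Rivermont 4, Millford 1 — total 25, matching the house size, so no adjustment is needed.

Fernley: 19, Stonebridge: 0, Claybrook: 1, Rivermont: 4, Millford: 1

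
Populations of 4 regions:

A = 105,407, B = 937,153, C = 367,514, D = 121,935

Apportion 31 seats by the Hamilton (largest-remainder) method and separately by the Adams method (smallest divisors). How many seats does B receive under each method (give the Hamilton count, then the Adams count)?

Hamilton: A 2, B 19, C 7, D 3.
Adams: A 3, B 18, C 7, D 3.
B gets 19 under Hamilton and 18 under Adams.

19 and 18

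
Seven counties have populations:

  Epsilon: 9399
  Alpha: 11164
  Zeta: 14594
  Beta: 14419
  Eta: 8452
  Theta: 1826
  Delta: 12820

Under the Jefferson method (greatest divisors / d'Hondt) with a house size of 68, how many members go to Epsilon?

9

Standard divisor 72674/68 ≈ 1068.735; standard quotas: Epsilon 8.795, Alpha 10.446, Zeta 13.655, Beta 13.492, Eta 7.908, Theta 1.709, Delta 11.995.
Rounding down gives 8, 10, 13, 13, 7, 1, 11 = 63 seats, so the divisor must be adjusted.
With modified divisor 1020: modified quotas Epsilon 9.215, Alpha 10.945, Zeta 14.308, Beta 14.136, Eta 8.286, Theta 1.790, Delta 12.569.
Rounding down: Epsilon 9, Alpha 10, Zeta 14, Beta 14, Eta 8, Theta 1, Delta 12 (total 68).
Epsilon receives 9.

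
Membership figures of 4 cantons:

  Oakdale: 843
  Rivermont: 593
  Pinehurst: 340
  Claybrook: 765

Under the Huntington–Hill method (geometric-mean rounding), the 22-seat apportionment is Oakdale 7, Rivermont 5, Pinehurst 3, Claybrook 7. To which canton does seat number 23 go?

Priority for the next seat is population ÷ (√(s·(s+1))).
Priorities: Oakdale 112.651, Rivermont 108.266, Pinehurst 98.150, Claybrook 102.227.
Highest priority: Oakdale.

Oakdale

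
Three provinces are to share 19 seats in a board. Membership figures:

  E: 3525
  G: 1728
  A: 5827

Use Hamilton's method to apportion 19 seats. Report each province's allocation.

E: 6, G: 3, A: 10

Standard divisor: 11080 ÷ 19 ≈ 583.158.
Standard quotas: E 6.0447, G 2.9632, A 9.9921.
Lower quotas: E 6, G 2, A 9 (sum 17, leaving 2 seats).
Remainders in descending order: A 0.9921, G 0.9632, E 0.0447.
Largest remainders: A, G receive the extra seats.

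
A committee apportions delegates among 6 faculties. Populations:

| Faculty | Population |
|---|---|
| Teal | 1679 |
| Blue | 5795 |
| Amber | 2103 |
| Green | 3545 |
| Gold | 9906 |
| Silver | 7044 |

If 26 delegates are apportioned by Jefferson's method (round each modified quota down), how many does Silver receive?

Standard divisor 30072/26 ≈ 1156.615; standard quotas: Teal 1.452, Blue 5.010, Amber 1.818, Green 3.065, Gold 8.565, Silver 6.090.
Rounding down gives 1, 5, 1, 3, 8, 6 = 24 seats, so the divisor must be adjusted.
With modified divisor 1030: modified quotas Teal 1.630, Blue 5.626, Amber 2.042, Green 3.442, Gold 9.617, Silver 6.839.
Rounding down: Teal 1, Blue 5, Amber 2, Green 3, Gold 9, Silver 6 (total 26).
Silver receives 6.

6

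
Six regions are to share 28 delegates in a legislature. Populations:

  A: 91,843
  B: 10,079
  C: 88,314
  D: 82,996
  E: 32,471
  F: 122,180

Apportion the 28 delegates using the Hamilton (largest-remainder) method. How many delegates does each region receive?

Total 427883; standard divisor 427883/28 ≈ 15281.536.
Standard quotas: A 6.0101, B 0.6596, C 5.7791, D 5.4311, E 2.1249, F 7.9953.
Lower quotas: A 6, B 0, C 5, D 5, E 2, F 7 (sum 25, leaving 3 seats).
Remainders in descending order: F 0.9953, C 0.7791, B 0.6596, D 0.4311, E 0.1249, A 0.0101.
Largest remainders: F, C, B receive the extra seats.

A 6; B 1; C 6; D 5; E 2; F 8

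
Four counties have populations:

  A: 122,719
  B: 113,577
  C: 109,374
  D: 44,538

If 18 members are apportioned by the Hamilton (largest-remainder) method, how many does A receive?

6

Total 390208; standard divisor 390208/18 ≈ 21678.222.
Standard quotas: A 5.6609, B 5.2392, C 5.0453, D 2.0545.
Lower quotas: A 5, B 5, C 5, D 2 (sum 17, leaving 1 seat).
Remainders in descending order: A 0.6609, B 0.2392, D 0.0545, C 0.0453.
Largest remainder: A receives the extra seat.
A receives 6.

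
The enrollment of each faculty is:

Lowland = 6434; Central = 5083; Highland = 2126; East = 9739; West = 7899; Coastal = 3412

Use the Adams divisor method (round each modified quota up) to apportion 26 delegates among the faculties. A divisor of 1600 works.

With modified divisor 1600: modified quotas Lowland 4.021, Central 3.177, Highland 1.329, East 6.087, West 4.937, Coastal 2.132.
Rounding up: Lowland 5, Central 4, Highland 2, East 7, West 5, Coastal 3 (total 26).

Lowland 5, Central 4, Highland 2, East 7, West 5, Coastal 3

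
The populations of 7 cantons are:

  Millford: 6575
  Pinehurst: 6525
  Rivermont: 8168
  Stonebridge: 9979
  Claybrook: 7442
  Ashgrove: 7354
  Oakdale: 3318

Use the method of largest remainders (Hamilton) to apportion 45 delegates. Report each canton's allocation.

Millford 6; Pinehurst 6; Rivermont 7; Stonebridge 9; Claybrook 7; Ashgrove 7; Oakdale 3

Standard divisor: 49361 ÷ 45 ≈ 1096.911.
Standard quotas: Millford 5.9941, Pinehurst 5.9485, Rivermont 7.4464, Stonebridge 9.0974, Claybrook 6.7845, Ashgrove 6.7043, Oakdale 3.0249.
Lower quotas: Millford 5, Pinehurst 5, Rivermont 7, Stonebridge 9, Claybrook 6, Ashgrove 6, Oakdale 3 (sum 41, leaving 4 seats).
Remainders in descending order: Millford 0.9941, Pinehurst 0.9485, Claybrook 0.7845, Ashgrove 0.7043, Rivermont 0.4464, Stonebridge 0.0974, Oakdale 0.0249.
The surplus seats go to Millford, Pinehurst, Claybrook, Ashgrove.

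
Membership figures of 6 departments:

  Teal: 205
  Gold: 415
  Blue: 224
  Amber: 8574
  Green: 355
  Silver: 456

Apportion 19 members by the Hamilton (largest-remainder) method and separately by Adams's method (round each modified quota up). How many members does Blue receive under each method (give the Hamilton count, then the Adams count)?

Hamilton: Teal 0, Gold 1, Blue 0, Amber 16, Green 1, Silver 1.
Adams: Teal 1, Gold 1, Blue 1, Amber 14, Green 1, Silver 1.
Blue gets 0 under Hamilton and 1 under Adams.

0 and 1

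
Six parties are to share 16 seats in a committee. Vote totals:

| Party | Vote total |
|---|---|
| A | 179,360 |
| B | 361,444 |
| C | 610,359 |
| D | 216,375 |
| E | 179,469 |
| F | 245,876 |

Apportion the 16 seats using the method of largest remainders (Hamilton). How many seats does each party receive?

A 2, B 3, C 5, D 2, E 2, F 2

Total 1792883; standard divisor 1792883/16 ≈ 112055.188.
Standard quotas: A 1.6006, B 3.2256, C 5.4469, D 1.9310, E 1.6016, F 2.1942.
Lower quotas: A 1, B 3, C 5, D 1, E 1, F 2 (sum 13, leaving 3 seats).
Remainders in descending order: D 0.9310, E 0.6016, A 0.6006, C 0.4469, B 0.2256, F 0.1942.
Largest remainders: D, E, A receive the extra seats.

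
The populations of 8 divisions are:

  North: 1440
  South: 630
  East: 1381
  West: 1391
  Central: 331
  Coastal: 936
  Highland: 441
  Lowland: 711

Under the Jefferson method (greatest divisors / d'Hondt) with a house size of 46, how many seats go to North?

Standard divisor 7261/46 ≈ 157.848; standard quotas: North 9.123, South 3.991, East 8.749, West 8.812, Central 2.097, Coastal 5.930, Highland 2.794, Lowland 4.504.
Rounding down gives 9, 3, 8, 8, 2, 5, 2, 4 = 41 seats, so the divisor must be adjusted.
With modified divisor 146: modified quotas North 9.863, South 4.315, East 9.459, West 9.527, Central 2.267, Coastal 6.411, Highland 3.021, Lowland 4.870.
Rounding down: North 9, South 4, East 9, West 9, Central 2, Coastal 6, Highland 3, Lowland 4 (total 46).
North receives 9.

9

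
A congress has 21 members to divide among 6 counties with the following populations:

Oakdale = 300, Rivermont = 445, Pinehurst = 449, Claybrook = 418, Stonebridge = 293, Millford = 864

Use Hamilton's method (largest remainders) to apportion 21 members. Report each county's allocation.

The standard divisor is 2769/21 ≈ 131.857.
Standard quotas: Oakdale 2.275, Rivermont 3.375, Pinehurst 3.405, Claybrook 3.170, Stonebridge 2.222, Millford 6.553.
Lower quotas: Oakdale 2, Rivermont 3, Pinehurst 3, Claybrook 3, Stonebridge 2, Millford 6 (sum 19, leaving 2 seats).
Remainders in descending order: Millford 0.553, Pinehurst 0.405, Rivermont 0.375, Oakdale 0.275, Stonebridge 0.222, Claybrook 0.170.
The surplus seats go to Millford, Pinehurst.

Oakdale 2, Rivermont 3, Pinehurst 4, Claybrook 3, Stonebridge 2, Millford 7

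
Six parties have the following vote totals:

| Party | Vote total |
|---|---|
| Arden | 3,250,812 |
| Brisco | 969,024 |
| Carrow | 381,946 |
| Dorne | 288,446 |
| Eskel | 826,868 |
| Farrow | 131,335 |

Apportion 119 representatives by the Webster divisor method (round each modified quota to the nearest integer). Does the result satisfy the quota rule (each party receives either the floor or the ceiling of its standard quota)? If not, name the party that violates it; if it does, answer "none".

Standard quotas: Arden 66.145, Brisco 19.717, Carrow 7.772, Dorne 5.869, Eskel 16.825, Farrow 2.672.
Webster allocation: Arden 65, Brisco 20, Carrow 8, Dorne 6, Eskel 17, Farrow 3.
Arden has quota 66.145 (lower 66, upper 67) but receives 65 — outside the quota interval.

Arden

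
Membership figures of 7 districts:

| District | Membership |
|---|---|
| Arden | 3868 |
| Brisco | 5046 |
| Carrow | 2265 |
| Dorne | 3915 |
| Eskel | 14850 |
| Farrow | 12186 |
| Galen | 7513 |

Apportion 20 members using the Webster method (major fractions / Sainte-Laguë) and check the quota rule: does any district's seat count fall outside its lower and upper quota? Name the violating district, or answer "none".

none

Standard quotas: Arden 1.558, Brisco 2.033, Carrow 0.913, Dorne 1.577, Eskel 5.983, Farrow 4.909, Galen 3.027.
Webster allocation: Arden 1, Brisco 2, Carrow 1, Dorne 2, Eskel 6, Farrow 5, Galen 3.
Every allocation lies between the lower and upper quota.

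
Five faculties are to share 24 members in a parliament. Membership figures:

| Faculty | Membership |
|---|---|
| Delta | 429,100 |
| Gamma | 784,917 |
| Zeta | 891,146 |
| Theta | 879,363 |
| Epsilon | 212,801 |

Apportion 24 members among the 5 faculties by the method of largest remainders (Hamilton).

Delta=3, Gamma=6, Zeta=7, Theta=7, Epsilon=1

Total 3197327; standard divisor 3197327/24 ≈ 133221.958.
Standard quotas: Delta 3.2209, Gamma 5.8918, Zeta 6.6892, Theta 6.6007, Epsilon 1.5973.
Lower quotas: Delta 3, Gamma 5, Zeta 6, Theta 6, Epsilon 1 (sum 21, leaving 3 seats).
Remainders in descending order: Gamma 0.8918, Zeta 0.6892, Theta 0.6007, Epsilon 0.5973, Delta 0.2209.
The surplus seats go to Gamma, Zeta, Theta.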